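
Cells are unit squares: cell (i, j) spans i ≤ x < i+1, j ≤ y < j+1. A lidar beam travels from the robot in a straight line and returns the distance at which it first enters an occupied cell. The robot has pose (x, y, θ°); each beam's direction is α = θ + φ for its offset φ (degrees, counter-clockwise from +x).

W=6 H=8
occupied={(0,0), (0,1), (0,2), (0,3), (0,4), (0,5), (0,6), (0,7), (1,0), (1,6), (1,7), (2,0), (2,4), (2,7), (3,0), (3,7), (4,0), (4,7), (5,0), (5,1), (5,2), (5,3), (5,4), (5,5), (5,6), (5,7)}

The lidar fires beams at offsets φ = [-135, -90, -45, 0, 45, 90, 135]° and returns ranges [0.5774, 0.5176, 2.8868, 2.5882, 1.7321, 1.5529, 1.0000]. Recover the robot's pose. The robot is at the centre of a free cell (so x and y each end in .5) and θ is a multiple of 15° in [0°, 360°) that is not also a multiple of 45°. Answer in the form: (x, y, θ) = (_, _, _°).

(x, y, θ) = (2.5, 5.5, 15°)

Enumerate (i+0.5, j+0.5, θ) over the 22 free cells and 16 admissible headings. For each, cast all 7 beams and compare to the given ranges.
  (1.5, 1.5, 345°): beam 3 = 0.5774 ≠ 2.8868 ✗
  (2.5, 6.5, 105°): beam 1 = 2.8868 ≠ 0.5774 ✗
  (3.5, 6.5, 30°): beam 1 = 1.9319 ≠ 0.5774 ✗
  …
  (2.5, 5.5, 15°): r_1=0.5774, r_2=0.5176, r_3=2.8868, r_4=2.5882, r_5=1.7321, r_6=1.5529, r_7=1.0000 — all match ✓
No second candidate reproduces the full scan.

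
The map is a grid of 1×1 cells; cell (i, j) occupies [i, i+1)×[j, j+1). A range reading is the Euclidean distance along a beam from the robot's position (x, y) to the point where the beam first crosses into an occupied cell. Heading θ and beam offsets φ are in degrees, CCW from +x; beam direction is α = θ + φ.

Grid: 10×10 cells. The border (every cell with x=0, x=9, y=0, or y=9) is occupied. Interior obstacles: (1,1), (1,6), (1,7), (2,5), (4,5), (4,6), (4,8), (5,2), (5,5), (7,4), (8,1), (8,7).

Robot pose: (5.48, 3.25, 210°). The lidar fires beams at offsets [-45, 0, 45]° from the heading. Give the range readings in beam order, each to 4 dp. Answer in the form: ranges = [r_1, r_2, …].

beam 1: φ=-45°, α=165°
  direction (-0.9659, 0.2588); cell (5,3); t to first gridline: x 0.4969, y 2.8978 (then +1.0353 / +3.8637)
    (4,3) via x @ 0.4969
    (3,3) via x @ 1.5322
    (2,3) via x @ 2.5675
    (2,4) via y @ 2.8978
    (1,4) via x @ 3.6028
    (0,4) via x @ 4.6380  # hit
  → r_1 = 4.6380
beam 2: φ=0°, α=210°
  direction (-0.8660, -0.5000); cell (5,3); t to first gridline: x 0.5543, y 0.5000 (then +1.1547 / +2.0000)
    (5,2) via y @ 0.5000  # hit
  → r_2 = 0.5000
beam 3: φ=45°, α=255°
  direction (-0.2588, -0.9659); cell (5,3); t to first gridline: x 1.8546, y 0.2588 (then +3.8637 / +1.0353)
    (5,2) via y @ 0.2588  # hit
  → r_3 = 0.2588

ranges = [4.6380, 0.5000, 0.2588]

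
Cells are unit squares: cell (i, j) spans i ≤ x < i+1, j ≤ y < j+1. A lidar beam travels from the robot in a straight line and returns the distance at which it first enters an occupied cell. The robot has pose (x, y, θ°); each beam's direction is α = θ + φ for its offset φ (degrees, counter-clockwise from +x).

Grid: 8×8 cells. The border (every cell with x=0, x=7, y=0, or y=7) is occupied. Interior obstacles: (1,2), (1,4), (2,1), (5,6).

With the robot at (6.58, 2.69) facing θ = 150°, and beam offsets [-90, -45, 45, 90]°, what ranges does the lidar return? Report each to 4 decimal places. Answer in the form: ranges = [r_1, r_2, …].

beam 1: φ=-90°, α=60°
  d=(0.5000,0.8660)  start (6,2)  tX=0.8400 tY=0.3580  stride 1/|dx|=2.0000 1/|dy|=1.1547
    cross y-line → (6,3), t=0.3580
    cross x-line → (7,3), t=0.8400 (wall)
  → r_1 = 0.8400
beam 2: φ=-45°, α=105°
  d=(-0.2588,0.9659)  start (6,2)  tX=2.2409 tY=0.3209  stride 1/|dx|=3.8637 1/|dy|=1.0353
    cross y-line → (6,3), t=0.3209
    cross y-line → (6,4), t=1.3562
    cross x-line → (5,4), t=2.2409
    cross y-line → (5,5), t=2.3915
    cross y-line → (5,6), t=3.4268 (wall)
  → r_2 = 3.4268
beam 3: φ=45°, α=195°
  d=(-0.9659,-0.2588)  start (6,2)  tX=0.6005 tY=2.6660  stride 1/|dx|=1.0353 1/|dy|=3.8637
    cross x-line → (5,2), t=0.6005
    cross x-line → (4,2), t=1.6357
    cross y-line → (4,1), t=2.6660
    cross x-line → (3,1), t=2.6710
    cross x-line → (2,1), t=3.7063 (wall)
  → r_3 = 3.7063
beam 4: φ=90°, α=240°
  d=(-0.5000,-0.8660)  start (6,2)  tX=1.1600 tY=0.7967  stride 1/|dx|=2.0000 1/|dy|=1.1547
    cross y-line → (6,1), t=0.7967
    cross x-line → (5,1), t=1.1600
    cross y-line → (5,0), t=1.9514 (wall)
  → r_4 = 1.9514

ranges = [0.8400, 3.4268, 3.7063, 1.9514]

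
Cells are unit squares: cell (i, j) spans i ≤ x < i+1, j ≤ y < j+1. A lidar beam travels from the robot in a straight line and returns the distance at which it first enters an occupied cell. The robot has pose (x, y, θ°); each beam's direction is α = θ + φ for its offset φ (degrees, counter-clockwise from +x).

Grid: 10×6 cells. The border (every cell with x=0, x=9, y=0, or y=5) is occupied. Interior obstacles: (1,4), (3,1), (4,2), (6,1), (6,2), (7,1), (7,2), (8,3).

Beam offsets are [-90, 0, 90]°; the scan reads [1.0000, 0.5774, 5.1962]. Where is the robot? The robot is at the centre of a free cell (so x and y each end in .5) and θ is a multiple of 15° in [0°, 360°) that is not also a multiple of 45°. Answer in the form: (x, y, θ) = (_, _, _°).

Candidates: 24 free-cell centres × 16 headings = 384 poses. Raycast each; keep the one whose scan matches to 4 dp.
  (2.5, 1.5, 105°): beam 1 = 0.5176 ≠ 1.0000 ✗
  (4.5, 4.5, 255°): beam 1 = 1.9319 ≠ 1.0000 ✗
  (5.5, 1.5, 165°): beam 1 = 3.6235 ≠ 1.0000 ✗
  (4.5, 4.5, 240°): beam 2 = 2.8868 ≠ 0.5774 ✗
  (6.5, 3.5, 285°): beam 1 = 1.9319 ≠ 1.0000 ✗
  …
  (5.5, 4.5, 120°): r_1=1.0000, r_2=0.5774, r_3=5.1962 — all match ✓
Only this pose fits every beam.

(x, y, θ) = (5.5, 4.5, 120°)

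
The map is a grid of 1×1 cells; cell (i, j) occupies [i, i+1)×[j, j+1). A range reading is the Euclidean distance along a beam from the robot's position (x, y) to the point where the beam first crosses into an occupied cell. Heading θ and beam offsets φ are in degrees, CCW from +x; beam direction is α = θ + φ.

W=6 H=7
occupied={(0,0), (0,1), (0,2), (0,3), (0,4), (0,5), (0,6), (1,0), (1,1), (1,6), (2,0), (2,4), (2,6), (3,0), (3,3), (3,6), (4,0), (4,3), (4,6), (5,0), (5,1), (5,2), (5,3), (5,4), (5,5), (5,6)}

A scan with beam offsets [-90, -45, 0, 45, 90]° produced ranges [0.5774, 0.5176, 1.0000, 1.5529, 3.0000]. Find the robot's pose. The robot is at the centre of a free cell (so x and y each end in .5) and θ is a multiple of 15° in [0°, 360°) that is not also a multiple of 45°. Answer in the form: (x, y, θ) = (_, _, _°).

Enumerate (i+0.5, j+0.5, θ) over the 16 free cells and 16 admissible headings. For each, cast all 5 beams and compare to the given ranges.
  (3.5, 2.5, 120°): beam 1 = 1.0000 ≠ 0.5774 ✗
  (1.5, 5.5, 75°): beam 1 = 3.6235 ≠ 0.5774 ✗
  (1.5, 4.5, 345°): beam 1 = 1.9319 ≠ 0.5774 ✗
  …
  (4.5, 4.5, 60°): r_1=0.5774, r_2=0.5176, r_3=1.0000, r_4=1.5529, r_5=3.0000 — all match ✓
Unique over the lattice → pose = (4.5, 4.5, 60°).

(x, y, θ) = (4.5, 4.5, 60°)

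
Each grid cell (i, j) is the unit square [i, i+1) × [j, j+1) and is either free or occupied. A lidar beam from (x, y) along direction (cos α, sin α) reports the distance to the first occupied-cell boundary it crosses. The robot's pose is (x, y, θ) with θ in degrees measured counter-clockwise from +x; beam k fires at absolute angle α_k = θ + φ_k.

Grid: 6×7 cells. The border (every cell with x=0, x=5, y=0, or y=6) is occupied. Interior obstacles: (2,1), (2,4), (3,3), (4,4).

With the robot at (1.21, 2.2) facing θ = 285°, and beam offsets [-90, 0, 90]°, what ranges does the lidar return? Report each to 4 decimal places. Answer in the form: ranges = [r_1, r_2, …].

beam 1: φ=-90°, α=195°
  direction (-0.9659, -0.2588); cell (1,2); t to first gridline: x 0.2174, y 0.7727 (then +1.0353 / +3.8637)
    (0,2) via x @ 0.2174  # hit
  → r_1 = 0.2174
beam 2: φ=0°, α=285°
  direction (0.2588, -0.9659); cell (1,2); t to first gridline: x 3.0523, y 0.2071 (then +3.8637 / +1.0353)
    (1,1) via y @ 0.2071
    (1,0) via y @ 1.2423  # hit
  → r_2 = 1.2423
beam 3: φ=90°, α=15°
  direction (0.9659, 0.2588); cell (1,2); t to first gridline: x 0.8179, y 3.0910 (then +1.0353 / +3.8637)
    (2,2) via x @ 0.8179
    (3,2) via x @ 1.8531
    (4,2) via x @ 2.8884
    (4,3) via y @ 3.0910
    (5,3) via x @ 3.9237  # hit
  → r_3 = 3.9237

ranges = [0.2174, 1.2423, 3.9237]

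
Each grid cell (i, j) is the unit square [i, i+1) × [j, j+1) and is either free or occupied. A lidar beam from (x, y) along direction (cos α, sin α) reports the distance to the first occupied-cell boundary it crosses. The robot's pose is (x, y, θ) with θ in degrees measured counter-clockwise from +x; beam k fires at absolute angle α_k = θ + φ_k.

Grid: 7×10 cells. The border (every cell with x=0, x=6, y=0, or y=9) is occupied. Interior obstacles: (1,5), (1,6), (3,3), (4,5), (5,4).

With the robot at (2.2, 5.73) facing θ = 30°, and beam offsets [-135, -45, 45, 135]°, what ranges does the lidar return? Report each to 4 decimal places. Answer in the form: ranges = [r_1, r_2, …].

beam 1: φ=-135°, α=255°
  direction (-0.2588, -0.9659); cell (2,5); t to first gridline: x 0.7727, y 0.7558 (then +3.8637 / +1.0353)
    (2,4) via y @ 0.7558
    (1,4) via x @ 0.7727
    (1,3) via y @ 1.7910
    (1,2) via y @ 2.8263
    (1,1) via y @ 3.8616
    (0,1) via x @ 4.6364  # hit
  → r_1 = 4.6364
beam 2: φ=-45°, α=345°
  direction (0.9659, -0.2588); cell (2,5); t to first gridline: x 0.8282, y 2.8205 (then +1.0353 / +3.8637)
    (3,5) via x @ 0.8282
    (4,5) via x @ 1.8635  # hit
  → r_2 = 1.8635
beam 3: φ=45°, α=75°
  direction (0.2588, 0.9659); cell (2,5); t to first gridline: x 3.0910, y 0.2795 (then +3.8637 / +1.0353)
    (2,6) via y @ 0.2795
    (2,7) via y @ 1.3148
    (2,8) via y @ 2.3501
    (3,8) via x @ 3.0910
    (3,9) via y @ 3.3854  # hit
  → r_3 = 3.3854
beam 4: φ=135°, α=165°
  direction (-0.9659, 0.2588); cell (2,5); t to first gridline: x 0.2071, y 1.0432 (then +1.0353 / +3.8637)
    (1,5) via x @ 0.2071  # hit
  → r_4 = 0.2071

ranges = [4.6364, 1.8635, 3.3854, 0.2071]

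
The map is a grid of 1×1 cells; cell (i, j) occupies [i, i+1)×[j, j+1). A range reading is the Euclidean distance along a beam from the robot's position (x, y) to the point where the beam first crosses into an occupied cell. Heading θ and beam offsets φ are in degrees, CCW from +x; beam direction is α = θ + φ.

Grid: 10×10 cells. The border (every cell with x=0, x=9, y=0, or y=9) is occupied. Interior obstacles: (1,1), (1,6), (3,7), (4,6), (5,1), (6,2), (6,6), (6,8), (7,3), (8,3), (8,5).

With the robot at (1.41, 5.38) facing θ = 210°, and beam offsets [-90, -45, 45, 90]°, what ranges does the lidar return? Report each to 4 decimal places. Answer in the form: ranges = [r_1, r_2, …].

ranges = [0.7159, 0.4245, 1.5841, 5.0576]

beam 1: φ=-90°, α=120°
  cosα=-0.5000 sinα=0.8660 | (1,5) | tMaxX 0.8200 tMaxY 0.7159 | tΔX 2.0000 tΔY 1.1547
    t=0.7159 [y] (1,6) — stop
  → r_1 = 0.7159
beam 2: φ=-45°, α=165°
  cosα=-0.9659 sinα=0.2588 | (1,5) | tMaxX 0.4245 tMaxY 2.3955 | tΔX 1.0353 tΔY 3.8637
    t=0.4245 [x] (0,5) — stop
  → r_2 = 0.4245
beam 3: φ=45°, α=255°
  cosα=-0.2588 sinα=-0.9659 | (1,5) | tMaxX 1.5841 tMaxY 0.3934 | tΔX 3.8637 tΔY 1.0353
    t=0.3934 [y] (1,4)
    t=1.4287 [y] (1,3)
    t=1.5841 [x] (0,3) — stop
  → r_3 = 1.5841
beam 4: φ=90°, α=300°
  cosα=0.5000 sinα=-0.8660 | (1,5) | tMaxX 1.1800 tMaxY 0.4388 | tΔX 2.0000 tΔY 1.1547
    t=0.4388 [y] (1,4)
    t=1.1800 [x] (2,4)
    t=1.5935 [y] (2,3)
    t=2.7482 [y] (2,2)
    t=3.1800 [x] (3,2)
    t=3.9029 [y] (3,1)
    t=5.0576 [y] (3,0) — stop
  → r_4 = 5.0576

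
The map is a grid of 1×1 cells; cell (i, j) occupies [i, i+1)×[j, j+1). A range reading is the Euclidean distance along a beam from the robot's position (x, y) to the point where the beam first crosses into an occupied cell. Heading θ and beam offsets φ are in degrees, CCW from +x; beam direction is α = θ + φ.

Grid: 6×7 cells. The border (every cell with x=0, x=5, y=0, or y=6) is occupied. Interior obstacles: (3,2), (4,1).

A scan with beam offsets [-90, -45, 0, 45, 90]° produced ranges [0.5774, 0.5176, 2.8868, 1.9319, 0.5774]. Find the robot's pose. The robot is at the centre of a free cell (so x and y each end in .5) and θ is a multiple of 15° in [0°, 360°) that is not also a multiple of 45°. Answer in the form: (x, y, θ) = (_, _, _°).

Enumerate (i+0.5, j+0.5, θ) over the 18 free cells and 16 admissible headings. For each, cast all 5 beams and compare to the given ranges.
  (2.5, 1.5, 30°): beam 2 = 1.5529 ≠ 0.5176 ✗
  (1.5, 4.5, 75°): beam 1 = 3.6235 ≠ 0.5774 ✗
  (1.5, 2.5, 60°): beam 1 = 2.8868 ≠ 0.5774 ✗
  (3.5, 4.5, 255°): beam 1 = 2.5882 ≠ 0.5774 ✗
  …
  (3.5, 1.5, 150°): r_1=0.5774, r_2=0.5176, r_3=2.8868, r_4=1.9319, r_5=0.5774 — all match ✓
Unique over the lattice → pose = (3.5, 1.5, 150°).

(x, y, θ) = (3.5, 1.5, 150°)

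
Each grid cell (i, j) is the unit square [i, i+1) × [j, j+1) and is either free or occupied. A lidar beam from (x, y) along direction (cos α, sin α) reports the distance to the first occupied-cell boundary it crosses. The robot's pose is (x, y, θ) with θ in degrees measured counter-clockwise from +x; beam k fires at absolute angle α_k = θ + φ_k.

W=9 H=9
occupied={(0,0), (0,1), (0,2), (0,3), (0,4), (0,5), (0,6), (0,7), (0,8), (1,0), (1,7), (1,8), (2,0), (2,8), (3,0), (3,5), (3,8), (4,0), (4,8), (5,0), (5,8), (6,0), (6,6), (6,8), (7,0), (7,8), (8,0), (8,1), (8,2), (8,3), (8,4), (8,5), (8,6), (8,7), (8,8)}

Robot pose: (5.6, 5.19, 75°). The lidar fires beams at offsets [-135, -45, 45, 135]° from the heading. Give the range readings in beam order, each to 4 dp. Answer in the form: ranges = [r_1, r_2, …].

beam 1: φ=-135°, α=300°
  dir = (cos 300°, sin 300°) = (0.5000, -0.8660); from cell (5,5)
  next x-line at t=0.8000, next y-line at t=0.2194; Δt_x=2.0000, Δt_y=1.1547
    y: enter (5,4) at t=0.2194
    x: enter (6,4) at t=0.8000
    y: enter (6,3) at t=1.3741
    y: enter (6,2) at t=2.5288
    x: enter (7,2) at t=2.8000
    y: enter (7,1) at t=3.6835
    x: enter (8,1) at t=4.8000 ← occupied
  → r_1 = 4.8000
beam 2: φ=-45°, α=30°
  dir = (cos 30°, sin 30°) = (0.8660, 0.5000); from cell (5,5)
  next x-line at t=0.4619, next y-line at t=1.6200; Δt_x=1.1547, Δt_y=2.0000
    x: enter (6,5) at t=0.4619
    x: enter (7,5) at t=1.6166
    y: enter (7,6) at t=1.6200
    x: enter (8,6) at t=2.7713 ← occupied
  → r_2 = 2.7713
beam 3: φ=45°, α=120°
  dir = (cos 120°, sin 120°) = (-0.5000, 0.8660); from cell (5,5)
  next x-line at t=1.2000, next y-line at t=0.9353; Δt_x=2.0000, Δt_y=1.1547
    y: enter (5,6) at t=0.9353
    x: enter (4,6) at t=1.2000
    y: enter (4,7) at t=2.0900
    x: enter (3,7) at t=3.2000
    y: enter (3,8) at t=3.2447 ← occupied
  → r_3 = 3.2447
beam 4: φ=135°, α=210°
  dir = (cos 210°, sin 210°) = (-0.8660, -0.5000); from cell (5,5)
  next x-line at t=0.6928, next y-line at t=0.3800; Δt_x=1.1547, Δt_y=2.0000
    y: enter (5,4) at t=0.3800
    x: enter (4,4) at t=0.6928
    x: enter (3,4) at t=1.8475
    y: enter (3,3) at t=2.3800
    x: enter (2,3) at t=3.0022
    x: enter (1,3) at t=4.1569
    y: enter (1,2) at t=4.3800
    x: enter (0,2) at t=5.3116 ← occupied
  → r_4 = 5.3116

ranges = [4.8000, 2.7713, 3.2447, 5.3116]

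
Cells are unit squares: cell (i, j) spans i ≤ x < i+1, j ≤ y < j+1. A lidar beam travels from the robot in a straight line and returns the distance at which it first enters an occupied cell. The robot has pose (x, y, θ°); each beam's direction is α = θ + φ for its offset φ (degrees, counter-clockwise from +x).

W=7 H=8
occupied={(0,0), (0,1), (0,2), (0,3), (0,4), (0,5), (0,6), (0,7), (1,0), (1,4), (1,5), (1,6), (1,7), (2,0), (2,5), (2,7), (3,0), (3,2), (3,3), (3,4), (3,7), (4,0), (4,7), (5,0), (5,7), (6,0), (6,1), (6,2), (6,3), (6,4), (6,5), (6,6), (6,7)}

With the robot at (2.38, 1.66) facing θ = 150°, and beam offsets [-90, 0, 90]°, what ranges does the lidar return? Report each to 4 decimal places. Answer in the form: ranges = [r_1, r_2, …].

ranges = [1.2400, 1.5935, 0.7621]

beam 1: φ=-90°, α=60°
  dir = (cos 60°, sin 60°) = (0.5000, 0.8660); from cell (2,1)
  next x-line at t=1.2400, next y-line at t=0.3926; Δt_x=2.0000, Δt_y=1.1547
    y: enter (2,2) at t=0.3926
    x: enter (3,2) at t=1.2400 ← occupied
  → r_1 = 1.2400
beam 2: φ=0°, α=150°
  dir = (cos 150°, sin 150°) = (-0.8660, 0.5000); from cell (2,1)
  next x-line at t=0.4388, next y-line at t=0.6800; Δt_x=1.1547, Δt_y=2.0000
    x: enter (1,1) at t=0.4388
    y: enter (1,2) at t=0.6800
    x: enter (0,2) at t=1.5935 ← occupied
  → r_2 = 1.5935
beam 3: φ=90°, α=240°
  dir = (cos 240°, sin 240°) = (-0.5000, -0.8660); from cell (2,1)
  next x-line at t=0.7600, next y-line at t=0.7621; Δt_x=2.0000, Δt_y=1.1547
    x: enter (1,1) at t=0.7600
    y: enter (1,0) at t=0.7621 ← occupied
  → r_3 = 0.7621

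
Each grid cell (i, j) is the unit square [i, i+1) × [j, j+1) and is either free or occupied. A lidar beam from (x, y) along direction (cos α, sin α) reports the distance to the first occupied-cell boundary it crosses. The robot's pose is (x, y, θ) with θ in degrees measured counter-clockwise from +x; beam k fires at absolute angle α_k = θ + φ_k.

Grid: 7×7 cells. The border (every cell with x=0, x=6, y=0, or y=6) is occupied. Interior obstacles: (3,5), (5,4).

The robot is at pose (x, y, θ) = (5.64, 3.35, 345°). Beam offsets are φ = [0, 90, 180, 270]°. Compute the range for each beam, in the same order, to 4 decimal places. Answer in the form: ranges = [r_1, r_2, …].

ranges = [0.3727, 0.6729, 4.8037, 2.4329]

beam 1: φ=0°, α=345°
  cosα=0.9659 sinα=-0.2588 | (5,3) | tMaxX 0.3727 tMaxY 1.3523 | tΔX 1.0353 tΔY 3.8637
    t=0.3727 [x] (6,3) — stop
  → r_1 = 0.3727
beam 2: φ=90°, α=75°
  cosα=0.2588 sinα=0.9659 | (5,3) | tMaxX 1.3909 tMaxY 0.6729 | tΔX 3.8637 tΔY 1.0353
    t=0.6729 [y] (5,4) — stop
  → r_2 = 0.6729
beam 3: φ=180°, α=165°
  cosα=-0.9659 sinα=0.2588 | (5,3) | tMaxX 0.6626 tMaxY 2.5114 | tΔX 1.0353 tΔY 3.8637
    t=0.6626 [x] (4,3)
    t=1.6979 [x] (3,3)
    t=2.5114 [y] (3,4)
    t=2.7331 [x] (2,4)
    t=3.7684 [x] (1,4)
    t=4.8037 [x] (0,4) — stop
  → r_3 = 4.8037
beam 4: φ=270°, α=255°
  cosα=-0.2588 sinα=-0.9659 | (5,3) | tMaxX 2.4728 tMaxY 0.3623 | tΔX 3.8637 tΔY 1.0353
    t=0.3623 [y] (5,2)
    t=1.3976 [y] (5,1)
    t=2.4329 [y] (5,0) — stop
  → r_4 = 2.4329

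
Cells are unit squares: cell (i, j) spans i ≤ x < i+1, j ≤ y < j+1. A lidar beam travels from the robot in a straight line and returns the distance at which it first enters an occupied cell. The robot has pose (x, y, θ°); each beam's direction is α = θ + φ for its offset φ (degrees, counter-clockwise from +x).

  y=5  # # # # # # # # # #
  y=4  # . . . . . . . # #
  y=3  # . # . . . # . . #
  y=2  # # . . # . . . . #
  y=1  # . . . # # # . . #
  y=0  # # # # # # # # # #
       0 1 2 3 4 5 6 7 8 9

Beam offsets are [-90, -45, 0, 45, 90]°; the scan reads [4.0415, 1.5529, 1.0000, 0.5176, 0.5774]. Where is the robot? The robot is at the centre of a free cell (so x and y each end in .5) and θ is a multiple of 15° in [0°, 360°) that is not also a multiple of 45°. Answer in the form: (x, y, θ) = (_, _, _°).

(x, y, θ) = (8.5, 1.5, 210°)

Enumerate (i+0.5, j+0.5, θ) over the 24 free cells and 16 admissible headings. For each, cast all 5 beams and compare to the given ranges.
  (1.5, 3.5, 75°): beam 1 = 0.5176 ≠ 4.0415 ✗
  (1.5, 1.5, 285°): beam 1 = 0.5176 ≠ 4.0415 ✗
  (3.5, 4.5, 105°): beam 1 = 1.9319 ≠ 4.0415 ✗
  (2.5, 4.5, 330°): beam 1 = 0.5774 ≠ 4.0415 ✗
  …
  (8.5, 1.5, 210°): r_1=4.0415, r_2=1.5529, r_3=1.0000, r_4=0.5176, r_5=0.5774 — all match ✓
Only this pose fits every beam.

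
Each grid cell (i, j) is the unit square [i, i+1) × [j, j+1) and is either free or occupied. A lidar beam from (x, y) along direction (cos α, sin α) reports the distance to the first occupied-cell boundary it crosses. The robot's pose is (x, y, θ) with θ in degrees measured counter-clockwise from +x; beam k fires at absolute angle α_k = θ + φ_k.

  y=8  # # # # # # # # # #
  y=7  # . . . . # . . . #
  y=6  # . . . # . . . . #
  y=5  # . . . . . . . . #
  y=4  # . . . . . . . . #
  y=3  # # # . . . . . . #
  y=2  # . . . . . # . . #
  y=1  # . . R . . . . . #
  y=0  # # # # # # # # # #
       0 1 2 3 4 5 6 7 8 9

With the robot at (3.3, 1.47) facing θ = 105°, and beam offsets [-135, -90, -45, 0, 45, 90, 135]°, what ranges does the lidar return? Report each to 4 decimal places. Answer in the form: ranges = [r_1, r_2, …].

ranges = [0.9400, 2.7952, 7.5402, 1.5840, 2.6558, 1.8159, 0.5427]

beam 1: φ=-135°, α=330°
  cosα=0.8660 sinα=-0.5000 | (3,1) | tMaxX 0.8083 tMaxY 0.9400 | tΔX 1.1547 tΔY 2.0000
    t=0.8083 [x] (4,1)
    t=0.9400 [y] (4,0) — stop
  → r_1 = 0.9400
beam 2: φ=-90°, α=15°
  cosα=0.9659 sinα=0.2588 | (3,1) | tMaxX 0.7247 tMaxY 2.0478 | tΔX 1.0353 tΔY 3.8637
    t=0.7247 [x] (4,1)
    t=1.7600 [x] (5,1)
    t=2.0478 [y] (5,2)
    t=2.7952 [x] (6,2) — stop
  → r_2 = 2.7952
beam 3: φ=-45°, α=60°
  cosα=0.5000 sinα=0.8660 | (3,1) | tMaxX 1.4000 tMaxY 0.6120 | tΔX 2.0000 tΔY 1.1547
    t=0.6120 [y] (3,2)
    t=1.4000 [x] (4,2)
    t=1.7667 [y] (4,3)
    t=2.9214 [y] (4,4)
    t=3.4000 [x] (5,4)
    t=4.0761 [y] (5,5)
    t=5.2308 [y] (5,6)
    t=5.4000 [x] (6,6)
    t=6.3855 [y] (6,7)
    t=7.4000 [x] (7,7)
    t=7.5402 [y] (7,8) — stop
  → r_3 = 7.5402
beam 4: φ=0°, α=105°
  cosα=-0.2588 sinα=0.9659 | (3,1) | tMaxX 1.1591 tMaxY 0.5487 | tΔX 3.8637 tΔY 1.0353
    t=0.5487 [y] (3,2)
    t=1.1591 [x] (2,2)
    t=1.5840 [y] (2,3) — stop
  → r_4 = 1.5840
beam 5: φ=45°, α=150°
  cosα=-0.8660 sinα=0.5000 | (3,1) | tMaxX 0.3464 tMaxY 1.0600 | tΔX 1.1547 tΔY 2.0000
    t=0.3464 [x] (2,1)
    t=1.0600 [y] (2,2)
    t=1.5011 [x] (1,2)
    t=2.6558 [x] (0,2) — stop
  → r_5 = 2.6558
beam 6: φ=90°, α=195°
  cosα=-0.9659 sinα=-0.2588 | (3,1) | tMaxX 0.3106 tMaxY 1.8159 | tΔX 1.0353 tΔY 3.8637
    t=0.3106 [x] (2,1)
    t=1.3459 [x] (1,1)
    t=1.8159 [y] (1,0) — stop
  → r_6 = 1.8159
beam 7: φ=135°, α=240°
  cosα=-0.5000 sinα=-0.8660 | (3,1) | tMaxX 0.6000 tMaxY 0.5427 | tΔX 2.0000 tΔY 1.1547
    t=0.5427 [y] (3,0) — stop
  → r_7 = 0.5427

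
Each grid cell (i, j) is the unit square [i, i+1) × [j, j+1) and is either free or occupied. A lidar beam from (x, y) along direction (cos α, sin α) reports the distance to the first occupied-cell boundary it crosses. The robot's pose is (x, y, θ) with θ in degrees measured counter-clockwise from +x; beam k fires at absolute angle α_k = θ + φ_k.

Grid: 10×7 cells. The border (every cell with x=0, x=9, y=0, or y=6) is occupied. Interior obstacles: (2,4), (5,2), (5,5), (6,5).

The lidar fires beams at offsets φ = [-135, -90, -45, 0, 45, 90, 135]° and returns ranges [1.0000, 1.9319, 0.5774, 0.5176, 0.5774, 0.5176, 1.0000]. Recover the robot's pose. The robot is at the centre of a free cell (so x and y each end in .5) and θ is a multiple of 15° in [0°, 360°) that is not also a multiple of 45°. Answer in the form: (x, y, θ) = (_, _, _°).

(x, y, θ) = (1.5, 5.5, 105°)

Enumerate (i+0.5, j+0.5, θ) over the 36 free cells and 16 admissible headings. For each, cast all 7 beams and compare to the given ranges.
  (4.5, 1.5, 300°): beam 1 = 3.6235 ≠ 1.0000 ✗
  (8.5, 3.5, 150°): beam 1 = 0.5176 ≠ 1.0000 ✗
  (6.5, 4.5, 210°): beam 1 = 0.5176 ≠ 1.0000 ✗
  (1.5, 4.5, 120°): beam 1 = 0.5176 ≠ 1.0000 ✗
  …
  (1.5, 5.5, 105°): r_1=1.0000, r_2=1.9319, r_3=0.5774, r_4=0.5176, r_5=0.5774, r_6=0.5176, r_7=1.0000 — all match ✓
Unique over the lattice → pose = (1.5, 5.5, 105°).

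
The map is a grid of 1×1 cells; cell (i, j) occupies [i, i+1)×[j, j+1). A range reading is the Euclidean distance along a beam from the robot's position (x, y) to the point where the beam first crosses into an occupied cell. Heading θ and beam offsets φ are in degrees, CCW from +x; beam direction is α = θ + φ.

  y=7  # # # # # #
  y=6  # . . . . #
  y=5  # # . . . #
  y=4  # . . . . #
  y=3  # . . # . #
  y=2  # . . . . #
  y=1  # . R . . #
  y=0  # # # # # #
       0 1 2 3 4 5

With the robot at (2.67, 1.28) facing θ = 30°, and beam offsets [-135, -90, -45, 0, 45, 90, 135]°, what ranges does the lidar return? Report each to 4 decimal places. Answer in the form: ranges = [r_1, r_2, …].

ranges = [0.2899, 0.3233, 1.0818, 2.6905, 1.7807, 3.3400, 1.7289]

beam 1: φ=-135°, α=255°
  cosα=-0.2588 sinα=-0.9659 | (2,1) | tMaxX 2.5887 tMaxY 0.2899 | tΔX 3.8637 tΔY 1.0353
    t=0.2899 [y] (2,0) — stop
  → r_1 = 0.2899
beam 2: φ=-90°, α=300°
  cosα=0.5000 sinα=-0.8660 | (2,1) | tMaxX 0.6600 tMaxY 0.3233 | tΔX 2.0000 tΔY 1.1547
    t=0.3233 [y] (2,0) — stop
  → r_2 = 0.3233
beam 3: φ=-45°, α=345°
  cosα=0.9659 sinα=-0.2588 | (2,1) | tMaxX 0.3416 tMaxY 1.0818 | tΔX 1.0353 tΔY 3.8637
    t=0.3416 [x] (3,1)
    t=1.0818 [y] (3,0) — stop
  → r_3 = 1.0818
beam 4: φ=0°, α=30°
  cosα=0.8660 sinα=0.5000 | (2,1) | tMaxX 0.3811 tMaxY 1.4400 | tΔX 1.1547 tΔY 2.0000
    t=0.3811 [x] (3,1)
    t=1.4400 [y] (3,2)
    t=1.5358 [x] (4,2)
    t=2.6905 [x] (5,2) — stop
  → r_4 = 2.6905
beam 5: φ=45°, α=75°
  cosα=0.2588 sinα=0.9659 | (2,1) | tMaxX 1.2750 tMaxY 0.7454 | tΔX 3.8637 tΔY 1.0353
    t=0.7454 [y] (2,2)
    t=1.2750 [x] (3,2)
    t=1.7807 [y] (3,3) — stop
  → r_5 = 1.7807
beam 6: φ=90°, α=120°
  cosα=-0.5000 sinα=0.8660 | (2,1) | tMaxX 1.3400 tMaxY 0.8314 | tΔX 2.0000 tΔY 1.1547
    t=0.8314 [y] (2,2)
    t=1.3400 [x] (1,2)
    t=1.9861 [y] (1,3)
    t=3.1408 [y] (1,4)
    t=3.3400 [x] (0,4) — stop
  → r_6 = 3.3400
beam 7: φ=135°, α=165°
  cosα=-0.9659 sinα=0.2588 | (2,1) | tMaxX 0.6936 tMaxY 2.7819 | tΔX 1.0353 tΔY 3.8637
    t=0.6936 [x] (1,1)
    t=1.7289 [x] (0,1) — stop
  → r_7 = 1.7289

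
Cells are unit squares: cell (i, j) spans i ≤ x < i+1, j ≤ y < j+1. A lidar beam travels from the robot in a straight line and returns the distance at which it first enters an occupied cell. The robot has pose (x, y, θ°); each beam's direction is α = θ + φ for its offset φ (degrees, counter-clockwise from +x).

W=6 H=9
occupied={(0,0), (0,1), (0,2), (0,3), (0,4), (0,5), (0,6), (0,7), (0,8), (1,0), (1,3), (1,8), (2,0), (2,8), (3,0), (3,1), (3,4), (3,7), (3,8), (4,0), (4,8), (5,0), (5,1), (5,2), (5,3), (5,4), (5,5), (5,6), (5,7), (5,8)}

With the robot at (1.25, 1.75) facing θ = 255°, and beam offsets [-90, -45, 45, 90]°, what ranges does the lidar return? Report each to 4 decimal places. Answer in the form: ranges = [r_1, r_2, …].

ranges = [0.2588, 0.2887, 0.8660, 1.8117]

beam 1: φ=-90°, α=165°
  direction (-0.9659, 0.2588); cell (1,1); t to first gridline: x 0.2588, y 0.9659 (then +1.0353 / +3.8637)
    (0,1) via x @ 0.2588  # hit
  → r_1 = 0.2588
beam 2: φ=-45°, α=210°
  direction (-0.8660, -0.5000); cell (1,1); t to first gridline: x 0.2887, y 1.5000 (then +1.1547 / +2.0000)
    (0,1) via x @ 0.2887  # hit
  → r_2 = 0.2887
beam 3: φ=45°, α=300°
  direction (0.5000, -0.8660); cell (1,1); t to first gridline: x 1.5000, y 0.8660 (then +2.0000 / +1.1547)
    (1,0) via y @ 0.8660  # hit
  → r_3 = 0.8660
beam 4: φ=90°, α=345°
  direction (0.9659, -0.2588); cell (1,1); t to first gridline: x 0.7765, y 2.8978 (then +1.0353 / +3.8637)
    (2,1) via x @ 0.7765
    (3,1) via x @ 1.8117  # hit
  → r_4 = 1.8117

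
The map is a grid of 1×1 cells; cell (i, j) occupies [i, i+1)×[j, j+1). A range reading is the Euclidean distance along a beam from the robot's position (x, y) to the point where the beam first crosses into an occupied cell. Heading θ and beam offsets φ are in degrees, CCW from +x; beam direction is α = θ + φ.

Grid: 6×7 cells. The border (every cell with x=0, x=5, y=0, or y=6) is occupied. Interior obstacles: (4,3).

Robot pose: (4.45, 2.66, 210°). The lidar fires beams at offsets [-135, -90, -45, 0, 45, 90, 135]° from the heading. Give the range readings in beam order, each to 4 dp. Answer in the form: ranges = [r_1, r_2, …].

beam 1: φ=-135°, α=75°
  d=(0.2588,0.9659)  start (4,2)  tX=2.1250 tY=0.3520  stride 1/|dx|=3.8637 1/|dy|=1.0353
    cross y-line → (4,3), t=0.3520 (wall)
  → r_1 = 0.3520
beam 2: φ=-90°, α=120°
  d=(-0.5000,0.8660)  start (4,2)  tX=0.9000 tY=0.3926  stride 1/|dx|=2.0000 1/|dy|=1.1547
    cross y-line → (4,3), t=0.3926 (wall)
  → r_2 = 0.3926
beam 3: φ=-45°, α=165°
  d=(-0.9659,0.2588)  start (4,2)  tX=0.4659 tY=1.3137  stride 1/|dx|=1.0353 1/|dy|=3.8637
    cross x-line → (3,2), t=0.4659
    cross y-line → (3,3), t=1.3137
    cross x-line → (2,3), t=1.5012
    cross x-line → (1,3), t=2.5364
    cross x-line → (0,3), t=3.5717 (wall)
  → r_3 = 3.5717
beam 4: φ=0°, α=210°
  d=(-0.8660,-0.5000)  start (4,2)  tX=0.5196 tY=1.3200  stride 1/|dx|=1.1547 1/|dy|=2.0000
    cross x-line → (3,2), t=0.5196
    cross y-line → (3,1), t=1.3200
    cross x-line → (2,1), t=1.6743
    cross x-line → (1,1), t=2.8290
    cross y-line → (1,0), t=3.3200 (wall)
  → r_4 = 3.3200
beam 5: φ=45°, α=255°
  d=(-0.2588,-0.9659)  start (4,2)  tX=1.7387 tY=0.6833  stride 1/|dx|=3.8637 1/|dy|=1.0353
    cross y-line → (4,1), t=0.6833
    cross y-line → (4,0), t=1.7186 (wall)
  → r_5 = 1.7186
beam 6: φ=90°, α=300°
  d=(0.5000,-0.8660)  start (4,2)  tX=1.1000 tY=0.7621  stride 1/|dx|=2.0000 1/|dy|=1.1547
    cross y-line → (4,1), t=0.7621
    cross x-line → (5,1), t=1.1000 (wall)
  → r_6 = 1.1000
beam 7: φ=135°, α=345°
  d=(0.9659,-0.2588)  start (4,2)  tX=0.5694 tY=2.5500  stride 1/|dx|=1.0353 1/|dy|=3.8637
    cross x-line → (5,2), t=0.5694 (wall)
  → r_7 = 0.5694

ranges = [0.3520, 0.3926, 3.5717, 3.3200, 1.7186, 1.1000, 0.5694]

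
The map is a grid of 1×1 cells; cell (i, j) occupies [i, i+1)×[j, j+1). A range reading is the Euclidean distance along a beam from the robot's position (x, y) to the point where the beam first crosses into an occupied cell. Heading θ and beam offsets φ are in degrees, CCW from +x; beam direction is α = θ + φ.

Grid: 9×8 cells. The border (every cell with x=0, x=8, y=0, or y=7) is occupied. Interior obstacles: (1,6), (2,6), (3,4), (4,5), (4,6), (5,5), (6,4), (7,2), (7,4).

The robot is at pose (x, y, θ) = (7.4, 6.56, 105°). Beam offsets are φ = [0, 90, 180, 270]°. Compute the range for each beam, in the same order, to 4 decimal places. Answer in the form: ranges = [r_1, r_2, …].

ranges = [0.4555, 2.1637, 1.6150, 0.6212]

beam 1: φ=0°, α=105°
  d=(-0.2588,0.9659)  start (7,6)  tX=1.5455 tY=0.4555  stride 1/|dx|=3.8637 1/|dy|=1.0353
    cross y-line → (7,7), t=0.4555 (wall)
  → r_1 = 0.4555
beam 2: φ=90°, α=195°
  d=(-0.9659,-0.2588)  start (7,6)  tX=0.4141 tY=2.1637  stride 1/|dx|=1.0353 1/|dy|=3.8637
    cross x-line → (6,6), t=0.4141
    cross x-line → (5,6), t=1.4494
    cross y-line → (5,5), t=2.1637 (wall)
  → r_2 = 2.1637
beam 3: φ=180°, α=285°
  d=(0.2588,-0.9659)  start (7,6)  tX=2.3182 tY=0.5798  stride 1/|dx|=3.8637 1/|dy|=1.0353
    cross y-line → (7,5), t=0.5798
    cross y-line → (7,4), t=1.6150 (wall)
  → r_3 = 1.6150
beam 4: φ=270°, α=15°
  d=(0.9659,0.2588)  start (7,6)  tX=0.6212 tY=1.7000  stride 1/|dx|=1.0353 1/|dy|=3.8637
    cross x-line → (8,6), t=0.6212 (wall)
  → r_4 = 0.6212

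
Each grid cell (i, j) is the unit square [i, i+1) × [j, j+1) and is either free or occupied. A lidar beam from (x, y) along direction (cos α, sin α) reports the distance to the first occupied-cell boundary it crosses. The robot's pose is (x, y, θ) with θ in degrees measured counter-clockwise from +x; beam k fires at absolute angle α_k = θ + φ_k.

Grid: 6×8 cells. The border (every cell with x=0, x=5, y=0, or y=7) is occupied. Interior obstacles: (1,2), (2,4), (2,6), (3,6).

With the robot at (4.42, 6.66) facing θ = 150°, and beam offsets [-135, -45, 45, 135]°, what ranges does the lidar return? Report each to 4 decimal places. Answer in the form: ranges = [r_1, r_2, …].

ranges = [0.6005, 0.3520, 0.4348, 2.2409]

beam 1: φ=-135°, α=15°
  d=(0.9659,0.2588)  start (4,6)  tX=0.6005 tY=1.3137  stride 1/|dx|=1.0353 1/|dy|=3.8637
    cross x-line → (5,6), t=0.6005 (wall)
  → r_1 = 0.6005
beam 2: φ=-45°, α=105°
  d=(-0.2588,0.9659)  start (4,6)  tX=1.6228 tY=0.3520  stride 1/|dx|=3.8637 1/|dy|=1.0353
    cross y-line → (4,7), t=0.3520 (wall)
  → r_2 = 0.3520
beam 3: φ=45°, α=195°
  d=(-0.9659,-0.2588)  start (4,6)  tX=0.4348 tY=2.5500  stride 1/|dx|=1.0353 1/|dy|=3.8637
    cross x-line → (3,6), t=0.4348 (wall)
  → r_3 = 0.4348
beam 4: φ=135°, α=285°
  d=(0.2588,-0.9659)  start (4,6)  tX=2.2409 tY=0.6833  stride 1/|dx|=3.8637 1/|dy|=1.0353
    cross y-line → (4,5), t=0.6833
    cross y-line → (4,4), t=1.7186
    cross x-line → (5,4), t=2.2409 (wall)
  → r_4 = 2.2409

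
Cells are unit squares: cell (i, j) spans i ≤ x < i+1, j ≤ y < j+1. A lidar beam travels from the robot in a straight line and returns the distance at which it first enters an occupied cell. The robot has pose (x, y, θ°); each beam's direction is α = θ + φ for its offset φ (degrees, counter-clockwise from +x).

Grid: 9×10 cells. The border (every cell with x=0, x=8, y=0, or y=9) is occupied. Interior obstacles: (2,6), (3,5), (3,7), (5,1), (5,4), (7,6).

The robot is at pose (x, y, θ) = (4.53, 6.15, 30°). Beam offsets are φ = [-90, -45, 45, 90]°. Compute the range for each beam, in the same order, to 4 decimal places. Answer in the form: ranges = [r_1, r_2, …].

ranges = [1.3279, 3.5924, 2.9505, 1.0600]

beam 1: φ=-90°, α=300°
  direction (0.5000, -0.8660); cell (4,6); t to first gridline: x 0.9400, y 0.1732 (then +2.0000 / +1.1547)
    (4,5) via y @ 0.1732
    (5,5) via x @ 0.9400
    (5,4) via y @ 1.3279  # hit
  → r_1 = 1.3279
beam 2: φ=-45°, α=345°
  direction (0.9659, -0.2588); cell (4,6); t to first gridline: x 0.4866, y 0.5796 (then +1.0353 / +3.8637)
    (5,6) via x @ 0.4866
    (5,5) via y @ 0.5796
    (6,5) via x @ 1.5219
    (7,5) via x @ 2.5571
    (8,5) via x @ 3.5924  # hit
  → r_2 = 3.5924
beam 3: φ=45°, α=75°
  direction (0.2588, 0.9659); cell (4,6); t to first gridline: x 1.8159, y 0.8800 (then +3.8637 / +1.0353)
    (4,7) via y @ 0.8800
    (5,7) via x @ 1.8159
    (5,8) via y @ 1.9153
    (5,9) via y @ 2.9505  # hit
  → r_3 = 2.9505
beam 4: φ=90°, α=120°
  direction (-0.5000, 0.8660); cell (4,6); t to first gridline: x 1.0600, y 0.9815 (then +2.0000 / +1.1547)
    (4,7) via y @ 0.9815
    (3,7) via x @ 1.0600  # hit
  → r_4 = 1.0600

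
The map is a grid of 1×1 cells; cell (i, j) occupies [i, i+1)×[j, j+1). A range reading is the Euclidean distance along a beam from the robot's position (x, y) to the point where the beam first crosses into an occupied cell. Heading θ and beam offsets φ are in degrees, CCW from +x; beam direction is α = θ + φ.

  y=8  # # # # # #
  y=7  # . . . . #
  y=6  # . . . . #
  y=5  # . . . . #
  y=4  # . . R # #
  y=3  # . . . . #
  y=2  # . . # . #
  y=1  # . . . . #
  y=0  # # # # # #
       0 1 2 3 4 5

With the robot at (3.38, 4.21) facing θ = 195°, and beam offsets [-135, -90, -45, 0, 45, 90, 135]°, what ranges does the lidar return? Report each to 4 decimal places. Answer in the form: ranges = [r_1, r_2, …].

beam 1: φ=-135°, α=60°
  d=(0.5000,0.8660)  start (3,4)  tX=1.2400 tY=0.9122  stride 1/|dx|=2.0000 1/|dy|=1.1547
    cross y-line → (3,5), t=0.9122
    cross x-line → (4,5), t=1.2400
    cross y-line → (4,6), t=2.0669
    cross y-line → (4,7), t=3.2216
    cross x-line → (5,7), t=3.2400 (wall)
  → r_1 = 3.2400
beam 2: φ=-90°, α=105°
  d=(-0.2588,0.9659)  start (3,4)  tX=1.4682 tY=0.8179  stride 1/|dx|=3.8637 1/|dy|=1.0353
    cross y-line → (3,5), t=0.8179
    cross x-line → (2,5), t=1.4682
    cross y-line → (2,6), t=1.8531
    cross y-line → (2,7), t=2.8884
    cross y-line → (2,8), t=3.9237 (wall)
  → r_2 = 3.9237
beam 3: φ=-45°, α=150°
  d=(-0.8660,0.5000)  start (3,4)  tX=0.4388 tY=1.5800  stride 1/|dx|=1.1547 1/|dy|=2.0000
    cross x-line → (2,4), t=0.4388
    cross y-line → (2,5), t=1.5800
    cross x-line → (1,5), t=1.5935
    cross x-line → (0,5), t=2.7482 (wall)
  → r_3 = 2.7482
beam 4: φ=0°, α=195°
  d=(-0.9659,-0.2588)  start (3,4)  tX=0.3934 tY=0.8114  stride 1/|dx|=1.0353 1/|dy|=3.8637
    cross x-line → (2,4), t=0.3934
    cross y-line → (2,3), t=0.8114
    cross x-line → (1,3), t=1.4287
    cross x-line → (0,3), t=2.4640 (wall)
  → r_4 = 2.4640
beam 5: φ=45°, α=240°
  d=(-0.5000,-0.8660)  start (3,4)  tX=0.7600 tY=0.2425  stride 1/|dx|=2.0000 1/|dy|=1.1547
    cross y-line → (3,3), t=0.2425
    cross x-line → (2,3), t=0.7600
    cross y-line → (2,2), t=1.3972
    cross y-line → (2,1), t=2.5519
    cross x-line → (1,1), t=2.7600
    cross y-line → (1,0), t=3.7066 (wall)
  → r_5 = 3.7066
beam 6: φ=90°, α=285°
  d=(0.2588,-0.9659)  start (3,4)  tX=2.3955 tY=0.2174  stride 1/|dx|=3.8637 1/|dy|=1.0353
    cross y-line → (3,3), t=0.2174
    cross y-line → (3,2), t=1.2527 (wall)
  → r_6 = 1.2527
beam 7: φ=135°, α=330°
  d=(0.8660,-0.5000)  start (3,4)  tX=0.7159 tY=0.4200  stride 1/|dx|=1.1547 1/|dy|=2.0000
    cross y-line → (3,3), t=0.4200
    cross x-line → (4,3), t=0.7159
    cross x-line → (5,3), t=1.8706 (wall)
  → r_7 = 1.8706

ranges = [3.2400, 3.9237, 2.7482, 2.4640, 3.7066, 1.2527, 1.8706]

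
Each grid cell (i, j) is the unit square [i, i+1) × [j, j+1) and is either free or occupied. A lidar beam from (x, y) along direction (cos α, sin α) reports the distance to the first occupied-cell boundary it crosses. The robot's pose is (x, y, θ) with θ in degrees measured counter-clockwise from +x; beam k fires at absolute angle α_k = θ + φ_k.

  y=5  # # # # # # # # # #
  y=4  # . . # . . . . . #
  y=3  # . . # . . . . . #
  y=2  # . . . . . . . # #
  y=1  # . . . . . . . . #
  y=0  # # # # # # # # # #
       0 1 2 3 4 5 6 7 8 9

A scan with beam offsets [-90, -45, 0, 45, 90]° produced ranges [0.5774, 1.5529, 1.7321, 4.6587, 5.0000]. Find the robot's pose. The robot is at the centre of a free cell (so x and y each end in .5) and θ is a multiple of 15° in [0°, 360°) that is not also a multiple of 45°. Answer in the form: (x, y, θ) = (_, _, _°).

(x, y, θ) = (8.5, 3.5, 120°)

Candidates: 29 free-cell centres × 16 headings = 464 poses. Raycast each; keep the one whose scan matches to 4 dp.
  (8.5, 4.5, 60°): beam 2 = 0.5176 ≠ 1.5529 ✗
  (8.5, 4.5, 240°): beam 1 = 1.0000 ≠ 0.5774 ✗
  (1.5, 3.5, 150°): beam 1 = 1.7321 ≠ 0.5774 ✗
  (7.5, 1.5, 105°): beam 1 = 1.5529 ≠ 0.5774 ✗
  …
  (8.5, 3.5, 120°): r_1=0.5774, r_2=1.5529, r_3=1.7321, r_4=4.6587, r_5=5.0000 — all match ✓
Only this pose fits every beam.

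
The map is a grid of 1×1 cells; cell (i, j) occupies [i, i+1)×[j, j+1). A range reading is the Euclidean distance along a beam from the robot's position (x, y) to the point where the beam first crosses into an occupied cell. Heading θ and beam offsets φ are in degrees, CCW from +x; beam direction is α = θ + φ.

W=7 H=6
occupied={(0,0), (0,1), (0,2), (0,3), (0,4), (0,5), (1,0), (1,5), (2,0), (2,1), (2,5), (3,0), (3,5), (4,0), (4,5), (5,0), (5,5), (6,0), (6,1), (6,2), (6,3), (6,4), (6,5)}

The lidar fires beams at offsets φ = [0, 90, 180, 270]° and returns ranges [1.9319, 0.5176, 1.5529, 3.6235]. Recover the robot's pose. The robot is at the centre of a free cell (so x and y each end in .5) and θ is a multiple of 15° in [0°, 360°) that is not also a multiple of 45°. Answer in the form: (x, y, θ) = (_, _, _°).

Enumerate (i+0.5, j+0.5, θ) over the 19 free cells and 16 admissible headings. For each, cast all 4 beams and compare to the given ranges.
  (5.5, 3.5, 255°): beam 1 = 2.5882 ≠ 1.9319 ✗
  (3.5, 4.5, 285°): beam 1 = 3.6235 ≠ 1.9319 ✗
  (3.5, 1.5, 60°): beam 1 = 4.0415 ≠ 1.9319 ✗
  …
  (2.5, 4.5, 15°): r_1=1.9319, r_2=0.5176, r_3=1.5529, r_4=3.6235 — all match ✓
Only this pose fits every beam.

(x, y, θ) = (2.5, 4.5, 15°)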